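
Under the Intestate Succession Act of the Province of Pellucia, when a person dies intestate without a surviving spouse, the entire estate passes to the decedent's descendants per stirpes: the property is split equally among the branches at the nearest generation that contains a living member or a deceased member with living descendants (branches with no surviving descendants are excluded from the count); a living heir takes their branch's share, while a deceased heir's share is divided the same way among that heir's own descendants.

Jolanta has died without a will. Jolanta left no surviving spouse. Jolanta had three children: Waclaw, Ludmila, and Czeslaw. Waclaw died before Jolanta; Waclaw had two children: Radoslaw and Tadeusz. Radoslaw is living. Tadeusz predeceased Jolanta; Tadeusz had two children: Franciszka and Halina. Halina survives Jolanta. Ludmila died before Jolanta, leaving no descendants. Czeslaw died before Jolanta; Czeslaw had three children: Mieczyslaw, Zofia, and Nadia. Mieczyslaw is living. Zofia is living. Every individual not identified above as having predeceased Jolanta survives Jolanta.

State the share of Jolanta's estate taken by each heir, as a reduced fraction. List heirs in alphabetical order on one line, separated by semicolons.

There is no surviving spouse, so the entire estate passes to Jolanta's descendants per stirpes.
Ludmila left no surviving issue, so that branch lapses and is disregarded.
The estate is divided into 2 equal shares of 1/2 among Waclaw, Czeslaw.
Waclaw predeceased; the 1/2 allotted to Waclaw's branch passes to Waclaw's issue by representation.
The 1/2 is divided into 2 equal shares of 1/4 among Radoslaw, Tadeusz.
Radoslaw is living and takes 1/4.
Tadeusz predeceased; the 1/4 allotted to Tadeusz's branch passes to Tadeusz's issue by representation.
The 1/4 is divided into 2 equal shares of 1/8 among Franciszka, Halina.
Franciszka is living and takes 1/8.
Halina is living and takes 1/8.
Czeslaw predeceased; the 1/2 allotted to Czeslaw's branch passes to Czeslaw's issue by representation.
The 1/2 is divided into 3 equal shares of 1/6 among Mieczyslaw, Zofia, Nadia.
Mieczyslaw is living and takes 1/6.
Zofia is living and takes 1/6.
Nadia is living and takes 1/6.

Franciszka 1/8; Halina 1/8; Mieczyslaw 1/6; Nadia 1/6; Radoslaw 1/4; Zofia 1/6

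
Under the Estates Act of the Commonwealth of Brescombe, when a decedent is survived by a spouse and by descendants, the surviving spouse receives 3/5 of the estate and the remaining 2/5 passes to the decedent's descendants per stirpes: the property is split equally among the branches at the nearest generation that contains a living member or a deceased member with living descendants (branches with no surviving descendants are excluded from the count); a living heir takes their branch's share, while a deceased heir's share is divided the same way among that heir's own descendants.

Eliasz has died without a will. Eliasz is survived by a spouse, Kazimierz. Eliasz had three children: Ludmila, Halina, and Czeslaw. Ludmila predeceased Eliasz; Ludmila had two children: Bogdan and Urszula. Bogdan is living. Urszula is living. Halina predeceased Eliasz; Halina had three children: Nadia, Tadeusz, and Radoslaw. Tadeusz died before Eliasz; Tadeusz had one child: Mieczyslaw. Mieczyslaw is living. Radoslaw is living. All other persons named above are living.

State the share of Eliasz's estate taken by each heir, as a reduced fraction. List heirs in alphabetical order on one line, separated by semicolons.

Bogdan 1/15; Czeslaw 2/15; Kazimierz 3/5; Mieczyslaw 2/45; Nadia 2/45; Radoslaw 2/45; Urszula 1/15

Kazimierz, as surviving spouse, takes 3/5.
The remaining 2/5 passes to Eliasz's descendants per stirpes.
The 2/5 is divided into 3 equal shares of 2/15 among Ludmila, Halina, Czeslaw.
Ludmila predeceased; the 2/15 allotted to Ludmila's branch passes to Ludmila's issue by representation.
The 2/15 is divided into 2 equal shares of 1/15 among Bogdan, Urszula.
Bogdan is living and takes 1/15.
Urszula is living and takes 1/15.
Halina predeceased; the 2/15 allotted to Halina's branch passes to Halina's issue by representation.
The 2/15 is divided into 3 equal shares of 2/45 among Nadia, Tadeusz, Radoslaw.
Nadia is living and takes 2/45.
Tadeusz predeceased; the 2/45 allotted to Tadeusz's branch passes to Tadeusz's issue by representation.
Mieczyslaw is the sole taker at this level and receives the full 2/45.
Radoslaw is living and takes 2/45.
Czeslaw is living and takes 2/15.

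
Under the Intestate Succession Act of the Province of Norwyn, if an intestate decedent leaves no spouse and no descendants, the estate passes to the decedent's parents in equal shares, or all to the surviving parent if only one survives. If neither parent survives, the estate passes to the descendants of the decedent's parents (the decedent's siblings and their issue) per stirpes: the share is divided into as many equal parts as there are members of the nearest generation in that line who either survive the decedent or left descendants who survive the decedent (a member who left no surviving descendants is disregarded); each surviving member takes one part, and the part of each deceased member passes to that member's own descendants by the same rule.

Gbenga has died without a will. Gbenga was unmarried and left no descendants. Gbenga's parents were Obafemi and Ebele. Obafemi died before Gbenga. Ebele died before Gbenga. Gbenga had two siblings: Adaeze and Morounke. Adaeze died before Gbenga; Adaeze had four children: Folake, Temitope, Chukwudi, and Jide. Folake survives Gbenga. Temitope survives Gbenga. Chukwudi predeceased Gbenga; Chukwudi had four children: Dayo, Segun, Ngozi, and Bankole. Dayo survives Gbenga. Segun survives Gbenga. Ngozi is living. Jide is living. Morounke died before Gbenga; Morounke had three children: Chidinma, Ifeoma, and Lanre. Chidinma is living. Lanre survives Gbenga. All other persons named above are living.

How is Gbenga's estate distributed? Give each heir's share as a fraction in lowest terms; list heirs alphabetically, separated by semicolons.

Bankole 1/32; Chidinma 1/6; Dayo 1/32; Folake 1/8; Ifeoma 1/6; Jide 1/8; Lanre 1/6; Ngozi 1/32; Segun 1/32; Temitope 1/8

Neither parent survives and there are no descendants, so the estate passes to Gbenga's siblings and their issue per stirpes.
The estate is divided into 2 equal shares of 1/2 among Adaeze, Morounke.
Adaeze predeceased; the 1/2 allotted to Adaeze's branch passes to Adaeze's issue by representation.
The 1/2 is divided into 4 equal shares of 1/8 among Folake, Temitope, Chukwudi, Jide.
Folake is living and takes 1/8.
Temitope is living and takes 1/8.
Chukwudi predeceased; the 1/8 allotted to Chukwudi's branch passes to Chukwudi's issue by representation.
The 1/8 is divided into 4 equal shares of 1/32 among Dayo, Segun, Ngozi, Bankole.
Dayo is living and takes 1/32.
Segun is living and takes 1/32.
Ngozi is living and takes 1/32.
Bankole is living and takes 1/32.
Jide is living and takes 1/8.
Morounke predeceased; the 1/2 allotted to Morounke's branch passes to Morounke's issue by representation.
The 1/2 is divided into 3 equal shares of 1/6 among Chidinma, Ifeoma, Lanre.
Chidinma is living and takes 1/6.
Ifeoma is living and takes 1/6.
Lanre is living and takes 1/6.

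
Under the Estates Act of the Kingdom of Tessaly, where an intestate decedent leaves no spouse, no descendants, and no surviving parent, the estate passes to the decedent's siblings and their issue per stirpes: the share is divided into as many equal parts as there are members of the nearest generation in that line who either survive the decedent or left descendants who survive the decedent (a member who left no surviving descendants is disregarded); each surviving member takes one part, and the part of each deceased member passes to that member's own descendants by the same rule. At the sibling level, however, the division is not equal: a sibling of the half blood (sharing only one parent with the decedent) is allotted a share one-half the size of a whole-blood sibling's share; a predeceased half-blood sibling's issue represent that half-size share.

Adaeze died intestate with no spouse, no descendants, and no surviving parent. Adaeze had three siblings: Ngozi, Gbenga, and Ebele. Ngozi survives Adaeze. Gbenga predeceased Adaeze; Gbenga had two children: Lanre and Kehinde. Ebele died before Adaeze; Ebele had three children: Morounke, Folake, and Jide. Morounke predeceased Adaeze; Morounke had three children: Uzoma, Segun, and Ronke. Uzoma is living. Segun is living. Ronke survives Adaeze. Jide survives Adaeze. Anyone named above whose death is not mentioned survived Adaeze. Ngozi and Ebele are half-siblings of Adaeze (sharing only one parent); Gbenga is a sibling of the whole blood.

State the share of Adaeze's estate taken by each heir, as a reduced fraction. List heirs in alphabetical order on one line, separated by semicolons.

No spouse, descendants, or parent survives, so the estate passes to Adaeze's siblings per stirpes.
Half-blood siblings count for one-half the weight of whole-blood siblings at the initial division.
Dividing 1 in proportion to weights (total weight 2): Ngozi (weight 1/2) → 1/4; Gbenga (weight 1) → 1/2; Ebele (weight 1/2) → 1/4.
Ngozi is living and takes 1/4.
Gbenga predeceased; the 1/2 allotted to Gbenga's branch passes to Gbenga's issue by representation.
The 1/2 is divided into 2 equal shares of 1/4 among Lanre, Kehinde.
Lanre is living and takes 1/4.
Kehinde is living and takes 1/4.
Ebele predeceased; the 1/4 allotted to Ebele's branch passes to Ebele's issue by representation.
The 1/4 is divided into 3 equal shares of 1/12 among Morounke, Folake, Jide.
Morounke predeceased; the 1/12 allotted to Morounke's branch passes to Morounke's issue by representation.
The 1/12 is divided into 3 equal shares of 1/36 among Uzoma, Segun, Ronke.
Uzoma is living and takes 1/36.
Segun is living and takes 1/36.
Ronke is living and takes 1/36.
Folake is living and takes 1/12.
Jide is living and takes 1/12.

Folake 1/12; Jide 1/12; Kehinde 1/4; Lanre 1/4; Ngozi 1/4; Ronke 1/36; Segun 1/36; Uzoma 1/36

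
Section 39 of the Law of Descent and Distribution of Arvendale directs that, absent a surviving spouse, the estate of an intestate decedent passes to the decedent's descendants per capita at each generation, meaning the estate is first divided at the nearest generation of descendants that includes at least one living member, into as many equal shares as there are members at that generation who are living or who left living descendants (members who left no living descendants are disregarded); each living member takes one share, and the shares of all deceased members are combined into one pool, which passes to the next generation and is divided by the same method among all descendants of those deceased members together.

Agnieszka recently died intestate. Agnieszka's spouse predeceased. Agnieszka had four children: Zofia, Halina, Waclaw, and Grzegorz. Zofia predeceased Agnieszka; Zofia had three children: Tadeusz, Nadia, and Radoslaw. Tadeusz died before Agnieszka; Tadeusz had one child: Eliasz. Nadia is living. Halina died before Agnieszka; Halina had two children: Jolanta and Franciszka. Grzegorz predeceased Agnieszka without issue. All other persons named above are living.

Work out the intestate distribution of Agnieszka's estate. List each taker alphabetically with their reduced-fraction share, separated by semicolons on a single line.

Eliasz 2/15; Franciszka 2/15; Jolanta 2/15; Nadia 2/15; Radoslaw 2/15; Waclaw 1/3

There is no surviving spouse, so the entire estate passes to Agnieszka's descendants per capita at each generation.
At generation 1 (Zofia, Halina, Waclaw) there are 3 shares of (1)/3 = 1/3 each.
Living: Waclaw — each takes 1/3.
Deceased: Zofia and Halina. Their combined 2/3 is pooled and carried to generation 2.
At generation 2 (Tadeusz, Nadia, Radoslaw, Jolanta, Franciszka) there are 5 shares of (2/3)/5 = 2/15 each.
Living: Nadia, Radoslaw, Jolanta, and Franciszka — each takes 2/15.
Deceased: Tadeusz. That 2/15 share is carried to generation 3.
At generation 3 (Eliasz) there are 1 shares of (2/15)/1 = 2/15 each.
Living: Eliasz — each takes 2/15.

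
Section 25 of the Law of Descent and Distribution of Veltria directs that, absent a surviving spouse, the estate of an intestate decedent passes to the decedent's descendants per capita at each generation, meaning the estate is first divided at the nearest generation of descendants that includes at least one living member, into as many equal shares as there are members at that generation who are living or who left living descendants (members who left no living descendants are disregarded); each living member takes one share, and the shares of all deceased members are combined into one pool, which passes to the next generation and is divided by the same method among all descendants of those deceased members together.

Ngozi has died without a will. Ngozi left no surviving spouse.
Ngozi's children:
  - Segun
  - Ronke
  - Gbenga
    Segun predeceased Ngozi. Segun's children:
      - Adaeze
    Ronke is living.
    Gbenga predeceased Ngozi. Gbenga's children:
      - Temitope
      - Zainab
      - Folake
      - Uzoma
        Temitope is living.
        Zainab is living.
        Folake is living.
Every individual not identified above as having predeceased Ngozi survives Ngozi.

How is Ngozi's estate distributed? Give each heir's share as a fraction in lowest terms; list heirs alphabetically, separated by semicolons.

Adaeze 2/15; Folake 2/15; Ronke 1/3; Temitope 2/15; Uzoma 2/15; Zainab 2/15

There is no surviving spouse, so the entire estate passes to Ngozi's descendants per capita at each generation.
At generation 1 (Segun, Ronke, Gbenga) there are 3 shares of (1)/3 = 1/3 each.
Living: Ronke — each takes 1/3.
Deceased: Segun and Gbenga. Their combined 2/3 is pooled and carried to generation 2.
At generation 2 (Adaeze, Temitope, Zainab, Folake, Uzoma) there are 5 shares of (2/3)/5 = 2/15 each.
Living: Adaeze, Temitope, Zainab, Folake, and Uzoma — each takes 2/15.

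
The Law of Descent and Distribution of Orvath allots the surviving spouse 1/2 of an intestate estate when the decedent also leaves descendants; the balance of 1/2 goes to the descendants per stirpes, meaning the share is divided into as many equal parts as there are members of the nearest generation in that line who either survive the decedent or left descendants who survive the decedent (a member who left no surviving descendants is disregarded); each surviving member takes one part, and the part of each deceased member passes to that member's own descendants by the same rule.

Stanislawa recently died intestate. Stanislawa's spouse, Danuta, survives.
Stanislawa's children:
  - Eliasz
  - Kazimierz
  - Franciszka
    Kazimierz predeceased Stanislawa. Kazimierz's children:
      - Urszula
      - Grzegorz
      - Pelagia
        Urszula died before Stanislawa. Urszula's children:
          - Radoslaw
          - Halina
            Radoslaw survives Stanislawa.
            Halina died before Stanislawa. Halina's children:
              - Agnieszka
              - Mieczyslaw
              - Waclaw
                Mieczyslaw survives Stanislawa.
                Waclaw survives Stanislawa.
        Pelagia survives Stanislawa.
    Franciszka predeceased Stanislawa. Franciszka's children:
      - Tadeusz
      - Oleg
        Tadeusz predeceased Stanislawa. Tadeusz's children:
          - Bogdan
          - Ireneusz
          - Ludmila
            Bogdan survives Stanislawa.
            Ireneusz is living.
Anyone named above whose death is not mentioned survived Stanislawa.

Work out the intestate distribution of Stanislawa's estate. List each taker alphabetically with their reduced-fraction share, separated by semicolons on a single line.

Agnieszka 1/108; Bogdan 1/36; Danuta 1/2; Eliasz 1/6; Grzegorz 1/18; Ireneusz 1/36; Ludmila 1/36; Mieczyslaw 1/108; Oleg 1/12; Pelagia 1/18; Radoslaw 1/36; Waclaw 1/108

Danuta, as surviving spouse, takes 1/2.
The remaining 1/2 passes to Stanislawa's descendants per stirpes.
The 1/2 is divided into 3 equal shares of 1/6 among Eliasz, Kazimierz, Franciszka.
Eliasz is living and takes 1/6.
Kazimierz predeceased; the 1/6 allotted to Kazimierz's branch passes to Kazimierz's issue by representation.
The 1/6 is divided into 3 equal shares of 1/18 among Urszula, Grzegorz, Pelagia.
Urszula predeceased; the 1/18 allotted to Urszula's branch passes to Urszula's issue by representation.
The 1/18 is divided into 2 equal shares of 1/36 among Radoslaw, Halina.
Radoslaw is living and takes 1/36.
Halina predeceased; the 1/36 allotted to Halina's branch passes to Halina's issue by representation.
The 1/36 is divided into 3 equal shares of 1/108 among Agnieszka, Mieczyslaw, Waclaw.
Agnieszka is living and takes 1/108.
Mieczyslaw is living and takes 1/108.
Waclaw is living and takes 1/108.
Grzegorz is living and takes 1/18.
Pelagia is living and takes 1/18.
Franciszka predeceased; the 1/6 allotted to Franciszka's branch passes to Franciszka's issue by representation.
The 1/6 is divided into 2 equal shares of 1/12 among Tadeusz, Oleg.
Tadeusz predeceased; the 1/12 allotted to Tadeusz's branch passes to Tadeusz's issue by representation.
The 1/12 is divided into 3 equal shares of 1/36 among Bogdan, Ireneusz, Ludmila.
Bogdan is living and takes 1/36.
Ireneusz is living and takes 1/36.
Ludmila is living and takes 1/36.
Oleg is living and takes 1/12.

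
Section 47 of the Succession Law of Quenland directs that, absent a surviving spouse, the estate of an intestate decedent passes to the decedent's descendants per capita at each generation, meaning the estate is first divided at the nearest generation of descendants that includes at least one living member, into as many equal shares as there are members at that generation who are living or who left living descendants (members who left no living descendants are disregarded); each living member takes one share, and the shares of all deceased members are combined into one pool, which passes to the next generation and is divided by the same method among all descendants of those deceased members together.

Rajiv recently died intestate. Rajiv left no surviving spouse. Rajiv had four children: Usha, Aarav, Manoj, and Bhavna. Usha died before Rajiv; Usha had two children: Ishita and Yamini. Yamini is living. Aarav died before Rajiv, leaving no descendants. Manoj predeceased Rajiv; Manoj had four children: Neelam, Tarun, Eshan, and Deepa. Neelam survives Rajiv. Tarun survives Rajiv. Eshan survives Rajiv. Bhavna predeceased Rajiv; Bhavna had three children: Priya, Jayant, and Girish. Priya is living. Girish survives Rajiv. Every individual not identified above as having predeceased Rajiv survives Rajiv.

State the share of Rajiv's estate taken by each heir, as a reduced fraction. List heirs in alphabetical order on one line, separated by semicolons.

Deepa 1/9; Eshan 1/9; Girish 1/9; Ishita 1/9; Jayant 1/9; Neelam 1/9; Priya 1/9; Tarun 1/9; Yamini 1/9

There is no surviving spouse, so the entire estate passes to Rajiv's descendants per capita at each generation.
No one at generation 1 (Usha, Manoj, Bhavna) is living; moving to the next generation.
At generation 2 (Ishita, Yamini, Neelam, Tarun, Eshan, Deepa, Priya, Jayant, Girish) there are 9 shares of (1)/9 = 1/9 each.
Living: Ishita, Yamini, Neelam, Tarun, Eshan, Deepa, Priya, Jayant, and Girish — each takes 1/9.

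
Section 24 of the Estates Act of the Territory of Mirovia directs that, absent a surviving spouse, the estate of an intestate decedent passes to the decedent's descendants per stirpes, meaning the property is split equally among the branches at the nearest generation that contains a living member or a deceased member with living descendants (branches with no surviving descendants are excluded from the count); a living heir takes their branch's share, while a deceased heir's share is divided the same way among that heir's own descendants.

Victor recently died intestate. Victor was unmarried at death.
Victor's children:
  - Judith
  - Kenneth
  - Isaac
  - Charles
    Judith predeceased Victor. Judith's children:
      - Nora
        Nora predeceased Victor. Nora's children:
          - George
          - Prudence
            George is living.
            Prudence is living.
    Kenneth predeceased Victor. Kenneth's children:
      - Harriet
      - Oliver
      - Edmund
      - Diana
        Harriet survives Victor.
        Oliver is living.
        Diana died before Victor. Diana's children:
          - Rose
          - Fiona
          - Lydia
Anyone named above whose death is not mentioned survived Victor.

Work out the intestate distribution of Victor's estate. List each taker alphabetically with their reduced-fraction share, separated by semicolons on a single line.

There is no surviving spouse, so the entire estate passes to Victor's descendants per stirpes.
The estate is divided into 4 equal shares of 1/4 among Judith, Kenneth, Isaac, Charles.
Judith predeceased; the 1/4 allotted to Judith's branch passes to Judith's issue by representation.
Nora's line is the sole branch at this level, so the full 1/4 passes to Nora's issue by representation.
The 1/4 is divided into 2 equal shares of 1/8 among George, Prudence.
George is living and takes 1/8.
Prudence is living and takes 1/8.
Kenneth predeceased; the 1/4 allotted to Kenneth's branch passes to Kenneth's issue by representation.
The 1/4 is divided into 4 equal shares of 1/16 among Harriet, Oliver, Edmund, Diana.
Harriet is living and takes 1/16.
Oliver is living and takes 1/16.
Edmund is living and takes 1/16.
Diana predeceased; the 1/16 allotted to Diana's branch passes to Diana's issue by representation.
The 1/16 is divided into 3 equal shares of 1/48 among Rose, Fiona, Lydia.
Rose is living and takes 1/48.
Fiona is living and takes 1/48.
Lydia is living and takes 1/48.
Isaac is living and takes 1/4.
Charles is living and takes 1/4.

Charles 1/4; Edmund 1/16; Fiona 1/48; George 1/8; Harriet 1/16; Isaac 1/4; Lydia 1/48; Oliver 1/16; Prudence 1/8; Rose 1/48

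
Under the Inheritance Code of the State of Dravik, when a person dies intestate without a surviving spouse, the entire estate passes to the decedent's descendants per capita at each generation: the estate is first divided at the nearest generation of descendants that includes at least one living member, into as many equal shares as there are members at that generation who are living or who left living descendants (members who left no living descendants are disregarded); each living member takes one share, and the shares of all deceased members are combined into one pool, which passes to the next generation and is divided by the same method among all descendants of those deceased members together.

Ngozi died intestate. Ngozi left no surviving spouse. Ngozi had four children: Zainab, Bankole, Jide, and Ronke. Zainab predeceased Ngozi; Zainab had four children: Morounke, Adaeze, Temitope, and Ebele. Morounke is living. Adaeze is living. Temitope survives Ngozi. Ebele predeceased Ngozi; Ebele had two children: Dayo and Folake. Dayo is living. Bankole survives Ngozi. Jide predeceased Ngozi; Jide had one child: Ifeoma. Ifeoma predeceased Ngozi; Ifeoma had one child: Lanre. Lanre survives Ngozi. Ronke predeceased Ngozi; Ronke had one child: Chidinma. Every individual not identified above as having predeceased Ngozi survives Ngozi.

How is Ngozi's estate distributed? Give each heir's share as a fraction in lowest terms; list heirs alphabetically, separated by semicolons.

There is no surviving spouse, so the entire estate passes to Ngozi's descendants per capita at each generation.
At generation 1 (Zainab, Bankole, Jide, Ronke) there are 4 shares of (1)/4 = 1/4 each.
Living: Bankole — each takes 1/4.
Deceased: Zainab, Jide, and Ronke. Their combined 3/4 is pooled and carried to generation 2.
At generation 2 (Morounke, Adaeze, Temitope, Ebele, Ifeoma, Chidinma) there are 6 shares of (3/4)/6 = 1/8 each.
Living: Morounke, Adaeze, Temitope, and Chidinma — each takes 1/8.
Deceased: Ebele and Ifeoma. Their combined 1/4 is pooled and carried to generation 3.
At generation 3 (Dayo, Folake, Lanre) there are 3 shares of (1/4)/3 = 1/12 each.
Living: Dayo, Folake, and Lanre — each takes 1/12.

Adaeze 1/8; Bankole 1/4; Chidinma 1/8; Dayo 1/12; Folake 1/12; Lanre 1/12; Morounke 1/8; Temitope 1/8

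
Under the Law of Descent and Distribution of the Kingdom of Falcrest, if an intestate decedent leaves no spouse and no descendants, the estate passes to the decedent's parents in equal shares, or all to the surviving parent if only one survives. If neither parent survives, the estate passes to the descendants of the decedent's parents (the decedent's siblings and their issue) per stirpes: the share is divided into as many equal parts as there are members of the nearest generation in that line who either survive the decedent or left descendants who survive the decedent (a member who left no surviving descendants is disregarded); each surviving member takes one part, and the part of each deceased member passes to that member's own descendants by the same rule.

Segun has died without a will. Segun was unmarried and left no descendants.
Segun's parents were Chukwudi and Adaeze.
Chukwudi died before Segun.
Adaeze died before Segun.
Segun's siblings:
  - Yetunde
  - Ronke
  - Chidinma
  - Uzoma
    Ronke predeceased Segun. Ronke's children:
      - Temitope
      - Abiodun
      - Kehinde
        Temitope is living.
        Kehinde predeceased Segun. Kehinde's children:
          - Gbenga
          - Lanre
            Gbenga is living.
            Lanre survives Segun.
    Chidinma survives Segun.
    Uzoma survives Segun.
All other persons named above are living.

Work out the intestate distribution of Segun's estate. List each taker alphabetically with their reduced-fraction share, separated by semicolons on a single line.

Abiodun 1/12; Chidinma 1/4; Gbenga 1/24; Lanre 1/24; Temitope 1/12; Uzoma 1/4; Yetunde 1/4

Neither parent survives and there are no descendants, so the estate passes to Segun's siblings and their issue per stirpes.
The estate is divided into 4 equal shares of 1/4 among Yetunde, Ronke, Chidinma, Uzoma.
Yetunde is living and takes 1/4.
Ronke predeceased; the 1/4 allotted to Ronke's branch passes to Ronke's issue by representation.
The 1/4 is divided into 3 equal shares of 1/12 among Temitope, Abiodun, Kehinde.
Temitope is living and takes 1/12.
Abiodun is living and takes 1/12.
Kehinde predeceased; the 1/12 allotted to Kehinde's branch passes to Kehinde's issue by representation.
The 1/12 is divided into 2 equal shares of 1/24 among Gbenga, Lanre.
Gbenga is living and takes 1/24.
Lanre is living and takes 1/24.
Chidinma is living and takes 1/4.
Uzoma is living and takes 1/4.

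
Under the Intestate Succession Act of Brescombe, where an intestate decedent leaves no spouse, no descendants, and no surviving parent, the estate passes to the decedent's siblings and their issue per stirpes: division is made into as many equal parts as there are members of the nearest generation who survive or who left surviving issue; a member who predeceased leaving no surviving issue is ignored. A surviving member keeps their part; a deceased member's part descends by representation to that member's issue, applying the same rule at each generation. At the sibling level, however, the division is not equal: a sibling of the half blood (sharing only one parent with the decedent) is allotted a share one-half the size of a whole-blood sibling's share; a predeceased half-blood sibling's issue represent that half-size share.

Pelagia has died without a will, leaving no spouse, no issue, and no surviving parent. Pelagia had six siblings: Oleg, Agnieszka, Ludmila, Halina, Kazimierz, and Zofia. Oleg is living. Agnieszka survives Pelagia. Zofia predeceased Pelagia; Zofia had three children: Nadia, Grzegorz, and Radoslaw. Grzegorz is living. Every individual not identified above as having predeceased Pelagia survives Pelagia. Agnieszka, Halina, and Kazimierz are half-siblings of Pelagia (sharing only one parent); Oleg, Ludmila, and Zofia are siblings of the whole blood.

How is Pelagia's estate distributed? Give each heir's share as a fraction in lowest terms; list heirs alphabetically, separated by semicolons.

No spouse, descendants, or parent survives, so the estate passes to Pelagia's siblings per stirpes.
Half-blood siblings count for one-half the weight of whole-blood siblings at the initial division.
Dividing 1 in proportion to weights (total weight 9/2): Oleg (weight 1) → 2/9; Agnieszka (weight 1/2) → 1/9; Ludmila (weight 1) → 2/9; Halina (weight 1/2) → 1/9; Kazimierz (weight 1/2) → 1/9; Zofia (weight 1) → 2/9.
Oleg is living and takes 2/9.
Agnieszka is living and takes 1/9.
Ludmila is living and takes 2/9.
Halina is living and takes 1/9.
Kazimierz is living and takes 1/9.
Zofia predeceased; the 2/9 allotted to Zofia's branch passes to Zofia's issue by representation.
The 2/9 is divided into 3 equal shares of 2/27 among Nadia, Grzegorz, Radoslaw.
Nadia is living and takes 2/27.
Grzegorz is living and takes 2/27.
Radoslaw is living and takes 2/27.

Agnieszka 1/9; Grzegorz 2/27; Halina 1/9; Kazimierz 1/9; Ludmila 2/9; Nadia 2/27; Oleg 2/9; Radoslaw 2/27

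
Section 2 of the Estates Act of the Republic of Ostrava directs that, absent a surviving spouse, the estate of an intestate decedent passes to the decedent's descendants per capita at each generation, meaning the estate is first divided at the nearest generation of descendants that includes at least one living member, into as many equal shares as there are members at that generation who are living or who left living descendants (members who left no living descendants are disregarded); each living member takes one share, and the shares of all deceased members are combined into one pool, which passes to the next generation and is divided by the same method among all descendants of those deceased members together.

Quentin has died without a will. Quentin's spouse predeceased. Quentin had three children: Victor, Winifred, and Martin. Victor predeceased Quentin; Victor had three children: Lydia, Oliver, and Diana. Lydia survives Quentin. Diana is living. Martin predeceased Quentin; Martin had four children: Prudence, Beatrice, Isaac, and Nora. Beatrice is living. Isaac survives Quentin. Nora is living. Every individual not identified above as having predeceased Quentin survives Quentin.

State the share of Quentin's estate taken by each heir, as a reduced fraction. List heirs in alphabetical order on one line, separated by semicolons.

Beatrice 2/21; Diana 2/21; Isaac 2/21; Lydia 2/21; Nora 2/21; Oliver 2/21; Prudence 2/21; Winifred 1/3

There is no surviving spouse, so the entire estate passes to Quentin's descendants per capita at each generation.
At generation 1 (Victor, Winifred, Martin) there are 3 shares of (1)/3 = 1/3 each.
Living: Winifred — each takes 1/3.
Deceased: Victor and Martin. Their combined 2/3 is pooled and carried to generation 2.
At generation 2 (Lydia, Oliver, Diana, Prudence, Beatrice, Isaac, Nora) there are 7 shares of (2/3)/7 = 2/21 each.
Living: Lydia, Oliver, Diana, Prudence, Beatrice, Isaac, and Nora — each takes 2/21.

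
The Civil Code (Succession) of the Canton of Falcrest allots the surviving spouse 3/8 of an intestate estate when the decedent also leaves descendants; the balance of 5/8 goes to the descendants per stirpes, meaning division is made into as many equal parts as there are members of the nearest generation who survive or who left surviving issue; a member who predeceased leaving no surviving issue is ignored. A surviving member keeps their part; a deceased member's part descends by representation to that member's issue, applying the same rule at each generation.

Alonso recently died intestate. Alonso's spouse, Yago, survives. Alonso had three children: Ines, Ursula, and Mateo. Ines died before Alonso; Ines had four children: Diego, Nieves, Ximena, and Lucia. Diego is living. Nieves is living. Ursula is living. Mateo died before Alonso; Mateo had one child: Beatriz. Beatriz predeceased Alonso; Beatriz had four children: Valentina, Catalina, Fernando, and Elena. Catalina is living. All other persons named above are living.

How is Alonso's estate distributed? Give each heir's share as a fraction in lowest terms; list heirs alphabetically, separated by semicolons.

Catalina 5/96; Diego 5/96; Elena 5/96; Fernando 5/96; Lucia 5/96; Nieves 5/96; Ursula 5/24; Valentina 5/96; Ximena 5/96; Yago 3/8

Yago, as surviving spouse, takes 3/8.
The remaining 5/8 passes to Alonso's descendants per stirpes.
The 5/8 is divided into 3 equal shares of 5/24 among Ines, Ursula, Mateo.
Ines predeceased; the 5/24 allotted to Ines's branch passes to Ines's issue by representation.
The 5/24 is divided into 4 equal shares of 5/96 among Diego, Nieves, Ximena, Lucia.
Diego is living and takes 5/96.
Nieves is living and takes 5/96.
Ximena is living and takes 5/96.
Lucia is living and takes 5/96.
Ursula is living and takes 5/24.
Mateo predeceased; the 5/24 allotted to Mateo's branch passes to Mateo's issue by representation.
Beatriz's line is the sole branch at this level, so the full 5/24 passes to Beatriz's issue by representation.
The 5/24 is divided into 4 equal shares of 5/96 among Valentina, Catalina, Fernando, Elena.
Valentina is living and takes 5/96.
Catalina is living and takes 5/96.
Fernando is living and takes 5/96.
Elena is living and takes 5/96.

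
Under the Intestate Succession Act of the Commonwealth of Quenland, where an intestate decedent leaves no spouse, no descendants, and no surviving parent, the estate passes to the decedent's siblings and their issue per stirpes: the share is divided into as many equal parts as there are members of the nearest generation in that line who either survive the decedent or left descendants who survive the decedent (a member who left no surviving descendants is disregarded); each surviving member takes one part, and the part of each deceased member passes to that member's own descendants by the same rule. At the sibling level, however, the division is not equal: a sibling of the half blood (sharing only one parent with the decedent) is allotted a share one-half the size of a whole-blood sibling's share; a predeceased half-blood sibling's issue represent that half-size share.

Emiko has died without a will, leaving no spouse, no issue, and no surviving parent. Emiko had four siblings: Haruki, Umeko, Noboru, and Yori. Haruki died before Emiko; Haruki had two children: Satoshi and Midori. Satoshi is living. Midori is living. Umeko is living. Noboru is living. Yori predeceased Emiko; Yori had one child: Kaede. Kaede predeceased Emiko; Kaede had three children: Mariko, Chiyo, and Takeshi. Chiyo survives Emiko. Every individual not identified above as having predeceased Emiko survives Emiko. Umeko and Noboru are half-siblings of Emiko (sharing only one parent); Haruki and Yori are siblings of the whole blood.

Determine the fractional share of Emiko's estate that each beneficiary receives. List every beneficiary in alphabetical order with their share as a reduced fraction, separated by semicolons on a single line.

Chiyo 1/9; Mariko 1/9; Midori 1/6; Noboru 1/6; Satoshi 1/6; Takeshi 1/9; Umeko 1/6

No spouse, descendants, or parent survives, so the estate passes to Emiko's siblings per stirpes.
Half-blood siblings count for one-half the weight of whole-blood siblings at the initial division.
Dividing 1 in proportion to weights (total weight 3): Haruki (weight 1) → 1/3; Umeko (weight 1/2) → 1/6; Noboru (weight 1/2) → 1/6; Yori (weight 1) → 1/3.
Haruki predeceased; the 1/3 allotted to Haruki's branch passes to Haruki's issue by representation.
The 1/3 is divided into 2 equal shares of 1/6 among Satoshi, Midori.
Satoshi is living and takes 1/6.
Midori is living and takes 1/6.
Umeko is living and takes 1/6.
Noboru is living and takes 1/6.
Yori predeceased; the 1/3 allotted to Yori's branch passes to Yori's issue by representation.
Kaede's line is the sole branch at this level, so the full 1/3 passes to Kaede's issue by representation.
The 1/3 is divided into 3 equal shares of 1/9 among Mariko, Chiyo, Takeshi.
Mariko is living and takes 1/9.
Chiyo is living and takes 1/9.
Takeshi is living and takes 1/9.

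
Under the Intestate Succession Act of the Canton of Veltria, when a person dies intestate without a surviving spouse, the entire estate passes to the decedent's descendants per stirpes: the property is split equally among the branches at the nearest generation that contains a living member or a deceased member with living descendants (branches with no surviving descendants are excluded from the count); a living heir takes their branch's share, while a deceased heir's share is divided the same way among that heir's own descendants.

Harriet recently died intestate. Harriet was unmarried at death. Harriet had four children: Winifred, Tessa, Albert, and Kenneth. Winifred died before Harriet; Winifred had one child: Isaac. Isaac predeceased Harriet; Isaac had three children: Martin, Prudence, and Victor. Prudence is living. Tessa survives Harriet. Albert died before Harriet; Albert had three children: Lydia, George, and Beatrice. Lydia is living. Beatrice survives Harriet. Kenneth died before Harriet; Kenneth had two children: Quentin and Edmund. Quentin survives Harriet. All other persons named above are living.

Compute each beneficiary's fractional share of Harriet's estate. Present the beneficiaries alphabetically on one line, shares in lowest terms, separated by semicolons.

There is no surviving spouse, so the entire estate passes to Harriet's descendants per stirpes.
The estate is divided into 4 equal shares of 1/4 among Winifred, Tessa, Albert, Kenneth.
Winifred predeceased; the 1/4 allotted to Winifred's branch passes to Winifred's issue by representation.
Isaac's line is the sole branch at this level, so the full 1/4 passes to Isaac's issue by representation.
The 1/4 is divided into 3 equal shares of 1/12 among Martin, Prudence, Victor.
Martin is living and takes 1/12.
Prudence is living and takes 1/12.
Victor is living and takes 1/12.
Tessa is living and takes 1/4.
Albert predeceased; the 1/4 allotted to Albert's branch passes to Albert's issue by representation.
The 1/4 is divided into 3 equal shares of 1/12 among Lydia, George, Beatrice.
Lydia is living and takes 1/12.
George is living and takes 1/12.
Beatrice is living and takes 1/12.
Kenneth predeceased; the 1/4 allotted to Kenneth's branch passes to Kenneth's issue by representation.
The 1/4 is divided into 2 equal shares of 1/8 among Quentin, Edmund.
Quentin is living and takes 1/8.
Edmund is living and takes 1/8.

Beatrice 1/12; Edmund 1/8; George 1/12; Lydia 1/12; Martin 1/12; Prudence 1/12; Quentin 1/8; Tessa 1/4; Victor 1/12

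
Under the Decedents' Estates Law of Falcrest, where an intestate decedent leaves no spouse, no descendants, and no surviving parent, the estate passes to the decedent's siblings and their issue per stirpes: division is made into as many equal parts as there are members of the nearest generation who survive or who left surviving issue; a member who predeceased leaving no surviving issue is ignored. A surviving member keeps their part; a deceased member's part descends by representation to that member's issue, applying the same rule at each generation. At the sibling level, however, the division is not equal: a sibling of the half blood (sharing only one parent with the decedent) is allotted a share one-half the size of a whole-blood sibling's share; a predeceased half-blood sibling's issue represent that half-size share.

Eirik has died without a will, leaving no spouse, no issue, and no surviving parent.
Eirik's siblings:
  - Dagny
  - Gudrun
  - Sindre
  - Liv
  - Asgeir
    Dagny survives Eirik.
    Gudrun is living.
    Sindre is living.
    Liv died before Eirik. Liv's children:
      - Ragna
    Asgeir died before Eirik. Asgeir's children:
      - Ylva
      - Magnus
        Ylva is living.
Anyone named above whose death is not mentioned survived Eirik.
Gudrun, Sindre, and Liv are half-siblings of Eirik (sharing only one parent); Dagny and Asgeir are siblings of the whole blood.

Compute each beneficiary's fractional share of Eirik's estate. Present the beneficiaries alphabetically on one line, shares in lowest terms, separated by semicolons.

Dagny 2/7; Gudrun 1/7; Magnus 1/7; Ragna 1/7; Sindre 1/7; Ylva 1/7

No spouse, descendants, or parent survives, so the estate passes to Eirik's siblings per stirpes.
Half-blood siblings count for one-half the weight of whole-blood siblings at the initial division.
Dividing 1 in proportion to weights (total weight 7/2): Dagny (weight 1) → 2/7; Gudrun (weight 1/2) → 1/7; Sindre (weight 1/2) → 1/7; Liv (weight 1/2) → 1/7; Asgeir (weight 1) → 2/7.
Dagny is living and takes 2/7.
Gudrun is living and takes 1/7.
Sindre is living and takes 1/7.
Liv predeceased; the 1/7 allotted to Liv's branch passes to Liv's issue by representation.
Ragna is the sole taker at this level and receives the full 1/7.
Asgeir predeceased; the 2/7 allotted to Asgeir's branch passes to Asgeir's issue by representation.
The 2/7 is divided into 2 equal shares of 1/7 among Ylva, Magnus.
Ylva is living and takes 1/7.
Magnus is living and takes 1/7.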